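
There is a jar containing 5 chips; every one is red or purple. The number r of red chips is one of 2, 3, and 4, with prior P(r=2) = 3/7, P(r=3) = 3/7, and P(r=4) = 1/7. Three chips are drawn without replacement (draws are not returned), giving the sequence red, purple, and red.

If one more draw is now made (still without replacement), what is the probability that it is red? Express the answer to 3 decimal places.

0.455

Compute the likelihood of the observed sequence for each case: P(data | r = 2) = (2/5)(3/4)(1/3) = 1/10; P(data | r = 3) = (3/5)(2/4)(2/3) = 1/5; P(data | r = 4) = (4/5)(1/4)(3/3) = 1/5.
Weighting by the prior gives 3/7 · 1/10 = 3/70, 3/7 · 1/5 = 3/35, 1/7 · 1/5 = 1/35; with total 11/70.
Normalising, the posterior is P(r = 2 | data) = 3/11, P(r = 3 | data) = 6/11, P(r = 4 | data) = 2/11.
The predictive probability is P(red next | data) = (0)(3/11) + (1/2)(6/11) + (1)(2/11) = 5/11.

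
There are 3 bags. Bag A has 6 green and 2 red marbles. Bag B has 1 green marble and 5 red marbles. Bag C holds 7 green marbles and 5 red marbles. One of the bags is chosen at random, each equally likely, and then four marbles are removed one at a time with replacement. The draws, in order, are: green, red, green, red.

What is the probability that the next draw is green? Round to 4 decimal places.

The likelihood of the observed sequence under each hypothesis: P(data | bag A) = (6/8)(2/8)(6/8)(2/8) = 0.035156; P(data | bag B) = (1/6)(5/6)(1/6)(5/6) = 0.01929; P(data | bag C) = (7/12)(5/12)(7/12)(5/12) = 0.059076.
Weighting by the prior gives 1/3 · 0.035156 = 0.011719, 1/3 · 0.01929 = 0.00643, 1/3 · 0.059076 = 0.019692; with total 0.037841.
Dividing through by the total gives posterior P(bag A | data) = 0.30969, P(bag B | data) = 0.16992, P(bag C | data) = 0.52039.
The predictive probability is P(green next | data) = (3/4)(0.30969) + (1/6)(0.16992) + (7/12)(0.52039) = 0.56415.

0.5641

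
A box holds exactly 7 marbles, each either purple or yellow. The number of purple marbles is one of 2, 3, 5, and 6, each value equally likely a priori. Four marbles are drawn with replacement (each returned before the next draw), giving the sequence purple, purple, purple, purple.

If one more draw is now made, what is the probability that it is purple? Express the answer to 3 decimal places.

0.791

For each hypothesis, P(data | H) works out to: P(data | r = 2) = (2/7)(2/7)(2/7)(2/7) = 0.0066639; P(data | r = 3) = (3/7)(3/7)(3/7)(3/7) = 0.033736; P(data | r = 5) = (5/7)(5/7)(5/7)(5/7) = 0.26031; P(data | r = 6) = (6/7)(6/7)(6/7)(6/7) = 0.53978.
Multiplying each by its prior: 1/4 · 0.0066639 = 0.001666, 1/4 · 0.033736 = 0.008434, 1/4 · 0.26031 = 0.065077, 1/4 · 0.53978 = 0.13494; with total 0.21012.
The posterior is then P(r = 2 | data) = 0.0079286, P(r = 3 | data) = 0.040139, P(r = 5 | data) = 0.30971, P(r = 6 | data) = 0.64222.
So P(purple next | data) = Σ P(purple next | H) P(H | data) = (2/7)(0.0079286) + (3/7)(0.040139) + (5/7)(0.30971) + (6/7)(0.64222) = 0.79117.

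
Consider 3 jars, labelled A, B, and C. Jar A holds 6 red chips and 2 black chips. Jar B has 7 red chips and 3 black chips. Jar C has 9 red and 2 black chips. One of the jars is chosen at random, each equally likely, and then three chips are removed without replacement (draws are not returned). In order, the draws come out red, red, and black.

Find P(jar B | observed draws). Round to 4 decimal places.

0.3507

Compute the likelihood of the observed sequence for each case: P(data | jar A) = (6/8)(5/7)(2/6) = 0.17857; P(data | jar B) = (7/10)(6/9)(3/8) = 0.175; P(data | jar C) = (9/11)(8/10)(2/9) = 0.14545.
Multiplying each by its prior: 1/3 · 0.17857 = 0.059524, 1/3 · 0.175 = 0.058333, 1/3 · 0.14545 = 0.048485; with total 0.16634.
Therefore the posterior P(jar B | data) = (0.058333) / (0.16634) = 0.35068.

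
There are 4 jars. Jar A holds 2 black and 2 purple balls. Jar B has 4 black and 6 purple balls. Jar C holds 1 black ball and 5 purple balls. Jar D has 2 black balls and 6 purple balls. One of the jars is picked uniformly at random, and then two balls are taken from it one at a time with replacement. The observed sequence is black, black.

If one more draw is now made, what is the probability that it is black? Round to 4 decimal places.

Compute the likelihood of the observed sequence for each case: P(data | jar A) = (2/4)(2/4) = 0.25; P(data | jar B) = (4/10)(4/10) = 0.16; P(data | jar C) = (1/6)(1/6) = 0.027778; P(data | jar D) = (2/8)(2/8) = 0.0625.
The prior-weighted likelihoods are 1/4 · 0.25 = 0.0625, 1/4 · 0.16 = 0.04, 1/4 · 0.027778 = 0.0069444, 1/4 · 0.0625 = 0.015625; summing to 0.12507.
The posterior is then P(jar A | data) = 0.49972, P(jar B | data) = 0.31982, P(jar C | data) = 0.055525, P(jar D | data) = 0.12493.
So P(black next | data) = Σ P(black next | H) P(H | data) = (1/2)(0.49972) + (2/5)(0.31982) + (1/6)(0.055525) + (1/4)(0.12493) = 0.41828.

0.4183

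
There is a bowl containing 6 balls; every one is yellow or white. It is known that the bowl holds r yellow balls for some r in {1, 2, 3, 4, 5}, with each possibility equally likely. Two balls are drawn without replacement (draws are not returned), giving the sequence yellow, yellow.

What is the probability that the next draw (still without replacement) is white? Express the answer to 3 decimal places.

0.438

Under each hypothesis, the probability of the observed sequence is: P(data | r = 1) = (1/6)(0/5) = 0; P(data | r = 2) = (2/6)(1/5) = 1/15; P(data | r = 3) = (3/6)(2/5) = 1/5; P(data | r = 4) = (4/6)(3/5) = 2/5; P(data | r = 5) = (5/6)(4/5) = 2/3.
Weighting by the prior gives 1/5 · 0 = 0, 1/5 · 1/15 = 1/75, 1/5 · 1/5 = 1/25, 1/5 · 2/5 = 2/25, 1/5 · 2/3 = 2/15; summing to 4/15.
Dividing through by the total gives posterior P(r = 1 | data) = 0, P(r = 2 | data) = 1/20, P(r = 3 | data) = 3/20, P(r = 4 | data) = 3/10, P(r = 5 | data) = 1/2.
The predictive probability is P(white next | data) = (1)(1/20) + (3/4)(3/20) + (1/2)(3/10) + (1/4)(1/2) = 7/16.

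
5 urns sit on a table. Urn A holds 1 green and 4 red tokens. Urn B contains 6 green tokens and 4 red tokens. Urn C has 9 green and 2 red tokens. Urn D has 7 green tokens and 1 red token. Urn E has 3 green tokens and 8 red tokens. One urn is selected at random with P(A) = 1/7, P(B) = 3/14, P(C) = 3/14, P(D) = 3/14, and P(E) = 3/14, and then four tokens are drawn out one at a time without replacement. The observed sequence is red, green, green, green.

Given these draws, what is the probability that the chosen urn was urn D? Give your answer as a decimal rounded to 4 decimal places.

The likelihood of the observed sequence under each hypothesis: P(data | urn A) = (4/5)(1/4)(0/3) = 0; P(data | urn B) = (4/10)(6/9)(5/8)(4/7) = 0.095238; P(data | urn C) = (2/11)(9/10)(8/9)(7/8) = 0.12727; P(data | urn D) = (1/8)(7/7)(6/6)(5/5) = 0.125; P(data | urn E) = (8/11)(3/10)(2/9)(1/8) = 0.0060606.
Weighting by the prior gives 1/7 · 0 = 0, 3/14 · 0.095238 = 0.020408, 3/14 · 0.12727 = 0.027273, 3/14 · 0.125 = 0.026786, 3/14 · 0.0060606 = 0.0012987; with total 0.075765.
Hence P(urn D | data) = (0.026786) / (0.075765) = 0.35354.

0.3535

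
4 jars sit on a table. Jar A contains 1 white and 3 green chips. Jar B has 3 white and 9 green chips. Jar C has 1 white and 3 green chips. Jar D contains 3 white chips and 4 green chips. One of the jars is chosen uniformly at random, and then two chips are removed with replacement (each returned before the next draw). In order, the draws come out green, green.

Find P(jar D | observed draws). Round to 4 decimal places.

Under each hypothesis, the probability of the observed sequence is: P(data | jar A) = (3/4)(3/4) = 0.5625; P(data | jar B) = (9/12)(9/12) = 0.5625; P(data | jar C) = (3/4)(3/4) = 0.5625; P(data | jar D) = (4/7)(4/7) = 0.32653.
Multiplying each by its prior: 1/4 · 0.5625 = 0.14062, 1/4 · 0.5625 = 0.14062, 1/4 · 0.5625 = 0.14062, 1/4 · 0.32653 = 0.081633; summing to 0.50351.
Hence P(jar D | data) = (0.081633) / (0.50351) = 0.16213.

0.1621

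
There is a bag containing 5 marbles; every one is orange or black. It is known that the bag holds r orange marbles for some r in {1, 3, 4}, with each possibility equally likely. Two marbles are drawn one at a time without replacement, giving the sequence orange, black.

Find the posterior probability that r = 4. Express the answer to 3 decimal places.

Under each hypothesis, the probability of the observed sequence is: P(data | r = 1) = (1/5)(4/4) = 1/5; P(data | r = 3) = (3/5)(2/4) = 3/10; P(data | r = 4) = (4/5)(1/4) = 1/5.
Multiplying each by its prior: 1/3 · 1/5 = 1/15, 1/3 · 3/10 = 1/10, 1/3 · 1/5 = 1/15; summing to 7/30.
By Bayes' rule, P(r = 4 | data) = (1/15) / (7/30) = 2/7.

0.286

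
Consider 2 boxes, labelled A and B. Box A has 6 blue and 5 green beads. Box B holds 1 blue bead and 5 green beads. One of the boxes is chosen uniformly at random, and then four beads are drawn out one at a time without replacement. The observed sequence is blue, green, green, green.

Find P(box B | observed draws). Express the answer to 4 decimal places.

For each hypothesis, P(data | H) works out to: P(data | box A) = (6/11)(5/10)(4/9)(3/8) = 1/22; P(data | box B) = (1/6)(5/5)(4/4)(3/3) = 1/6.
The prior-weighted likelihoods are 1/2 · 1/22 = 1/44, 1/2 · 1/6 = 1/12; these sum to 7/66.
So P(box B | data) = (1/12) / (7/66) = 11/14.

0.7857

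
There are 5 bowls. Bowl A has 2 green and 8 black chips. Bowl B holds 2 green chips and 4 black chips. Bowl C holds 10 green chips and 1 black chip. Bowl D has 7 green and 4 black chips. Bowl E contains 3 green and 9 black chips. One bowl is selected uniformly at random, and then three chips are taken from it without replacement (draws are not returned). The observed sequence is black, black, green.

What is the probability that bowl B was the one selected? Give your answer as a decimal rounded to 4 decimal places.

Compute the likelihood of the observed sequence for each case: P(data | bowl A) = (8/10)(7/9)(2/8) = 0.15556; P(data | bowl B) = (4/6)(3/5)(2/4) = 0.2; P(data | bowl C) = (1/11)(0/10) = 0; P(data | bowl D) = (4/11)(3/10)(7/9) = 0.084848; P(data | bowl E) = (9/12)(8/11)(3/10) = 0.16364.
Weighting by the prior gives 1/5 · 0.15556 = 0.031111, 1/5 · 0.2 = 0.04, 1/5 · 0 = 0, 1/5 · 0.084848 = 0.01697, 1/5 · 0.16364 = 0.032727; with total 0.12081.
So P(bowl B | data) = (0.04) / (0.12081) = 0.3311.

0.3311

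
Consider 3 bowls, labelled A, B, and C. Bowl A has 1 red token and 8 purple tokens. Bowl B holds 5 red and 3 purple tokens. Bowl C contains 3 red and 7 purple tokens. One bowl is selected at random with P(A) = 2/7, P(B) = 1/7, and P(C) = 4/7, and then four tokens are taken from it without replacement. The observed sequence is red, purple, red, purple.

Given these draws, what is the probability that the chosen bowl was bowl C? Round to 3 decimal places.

Compute the likelihood of the observed sequence for each case: P(data | bowl A) = (1/9)(8/8)(0/7) = 0; P(data | bowl B) = (5/8)(3/7)(4/6)(2/5) = 1/14; P(data | bowl C) = (3/10)(7/9)(2/8)(6/7) = 1/20.
The prior-weighted likelihoods are 2/7 · 0 = 0, 1/7 · 1/14 = 1/98, 4/7 · 1/20 = 1/35; summing to 19/490.
Therefore the posterior P(bowl C | data) = (1/35) / (19/490) = 14/19.

0.737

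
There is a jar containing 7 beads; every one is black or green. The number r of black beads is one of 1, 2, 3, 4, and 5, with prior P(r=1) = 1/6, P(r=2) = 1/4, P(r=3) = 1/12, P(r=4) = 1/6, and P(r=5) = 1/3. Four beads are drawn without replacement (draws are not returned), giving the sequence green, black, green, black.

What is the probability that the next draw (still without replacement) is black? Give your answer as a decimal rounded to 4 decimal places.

0.5645

The likelihood of the observed sequence under each hypothesis: P(data | r = 1) = (6/7)(1/6)(5/5)(0/4) = 0; P(data | r = 2) = (5/7)(2/6)(4/5)(1/4) = 1/21; P(data | r = 3) = (4/7)(3/6)(3/5)(2/4) = 3/35; P(data | r = 4) = (3/7)(4/6)(2/5)(3/4) = 3/35; P(data | r = 5) = (2/7)(5/6)(1/5)(4/4) = 1/21.
Weighting by the prior gives 1/6 · 0 = 0, 1/4 · 1/21 = 1/84, 1/12 · 3/35 = 1/140, 1/6 · 3/35 = 1/70, 1/3 · 1/21 = 1/63; summing to 31/630.
Dividing through by the total gives posterior P(r = 1 | data) = 0, P(r = 2 | data) = 15/62, P(r = 3 | data) = 9/62, P(r = 4 | data) = 9/31, P(r = 5 | data) = 10/31.
Averaging over the posterior, P(black next | data) = (0)(15/62) + (1/3)(9/62) + (2/3)(9/31) + (1)(10/31) = 35/62.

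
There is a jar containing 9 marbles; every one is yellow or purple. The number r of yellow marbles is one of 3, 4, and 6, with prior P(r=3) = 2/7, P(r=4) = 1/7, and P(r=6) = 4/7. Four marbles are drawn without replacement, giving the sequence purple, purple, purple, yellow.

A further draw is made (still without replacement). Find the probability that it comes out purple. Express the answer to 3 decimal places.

0.478

Compute the likelihood of the observed sequence for each case: P(data | r = 3) = (6/9)(5/8)(4/7)(3/6) = 5/42; P(data | r = 4) = (5/9)(4/8)(3/7)(4/6) = 5/63; P(data | r = 6) = (3/9)(2/8)(1/7)(6/6) = 1/84.
Weighting by the prior gives 2/7 · 5/42 = 5/147, 1/7 · 5/63 = 5/441, 4/7 · 1/84 = 1/147; with total 23/441.
Normalising, the posterior is P(r = 3 | data) = 15/23, P(r = 4 | data) = 5/23, P(r = 6 | data) = 3/23.
So P(purple next | data) = Σ P(purple next | H) P(H | data) = (3/5)(15/23) + (2/5)(5/23) + (0)(3/23) = 11/23.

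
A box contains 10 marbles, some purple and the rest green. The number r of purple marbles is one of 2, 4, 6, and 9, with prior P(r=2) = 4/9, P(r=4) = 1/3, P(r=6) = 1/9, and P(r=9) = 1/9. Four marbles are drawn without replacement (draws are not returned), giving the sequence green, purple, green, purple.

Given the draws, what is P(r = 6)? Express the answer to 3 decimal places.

For each hypothesis, P(data | H) works out to: P(data | r = 2) = (8/10)(2/9)(7/8)(1/7) = 0.022222; P(data | r = 4) = (6/10)(4/9)(5/8)(3/7) = 0.071429; P(data | r = 6) = (4/10)(6/9)(3/8)(5/7) = 0.071429; P(data | r = 9) = (1/10)(9/9)(0/8) = 0.
Multiplying each by its prior: 4/9 · 0.022222 = 0.0098765, 1/3 · 0.071429 = 0.02381, 1/9 · 0.071429 = 0.0079365, 1/9 · 0 = 0; summing to 0.041623.
Hence P(r = 6 | data) = (0.0079365) / (0.041623) = 0.19068.

0.191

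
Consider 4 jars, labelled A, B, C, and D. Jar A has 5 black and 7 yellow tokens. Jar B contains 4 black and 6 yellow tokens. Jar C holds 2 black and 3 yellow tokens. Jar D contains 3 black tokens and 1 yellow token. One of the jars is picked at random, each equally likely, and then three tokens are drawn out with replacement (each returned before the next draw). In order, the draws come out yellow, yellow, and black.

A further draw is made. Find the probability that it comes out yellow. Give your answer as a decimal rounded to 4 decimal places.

0.5606

The likelihood of the observed sequence under each hypothesis: P(data | jar A) = (7/12)(7/12)(5/12) = 0.14178; P(data | jar B) = (6/10)(6/10)(4/10) = 0.144; P(data | jar C) = (3/5)(3/5)(2/5) = 0.144; P(data | jar D) = (1/4)(1/4)(3/4) = 0.046875.
Weighting by the prior gives 1/4 · 0.14178 = 0.035446, 1/4 · 0.144 = 0.036, 1/4 · 0.144 = 0.036, 1/4 · 0.046875 = 0.011719; with total 0.11916.
The posterior is then P(jar A | data) = 0.29745, P(jar B | data) = 0.3021, P(jar C | data) = 0.3021, P(jar D | data) = 0.098341.
So P(yellow next | data) = Σ P(yellow next | H) P(H | data) = (7/12)(0.29745) + (3/5)(0.3021) + (3/5)(0.3021) + (1/4)(0.098341) = 0.56062.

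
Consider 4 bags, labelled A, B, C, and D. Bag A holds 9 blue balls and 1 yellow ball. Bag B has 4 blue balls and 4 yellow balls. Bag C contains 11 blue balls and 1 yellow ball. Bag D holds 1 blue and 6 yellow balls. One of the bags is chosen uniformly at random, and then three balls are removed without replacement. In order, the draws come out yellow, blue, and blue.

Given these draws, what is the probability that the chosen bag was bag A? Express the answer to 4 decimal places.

The likelihood of the observed sequence under each hypothesis: P(data | bag A) = (1/10)(9/9)(8/8) = 0.1; P(data | bag B) = (4/8)(4/7)(3/6) = 0.14286; P(data | bag C) = (1/12)(11/11)(10/10) = 0.083333; P(data | bag D) = (6/7)(1/6)(0/5) = 0.
Weighting by the prior gives 1/4 · 0.1 = 0.025, 1/4 · 0.14286 = 0.035714, 1/4 · 0.083333 = 0.020833, 1/4 · 0 = 0; these sum to 0.081548.
So P(bag A | data) = (0.025) / (0.081548) = 0.30657.

0.3066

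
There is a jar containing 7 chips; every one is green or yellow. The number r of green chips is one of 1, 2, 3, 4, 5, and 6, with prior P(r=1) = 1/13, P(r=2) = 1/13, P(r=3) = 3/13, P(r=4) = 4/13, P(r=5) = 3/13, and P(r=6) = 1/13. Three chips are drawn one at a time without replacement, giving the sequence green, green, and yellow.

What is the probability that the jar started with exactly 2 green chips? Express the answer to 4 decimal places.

Under each hypothesis, the probability of the observed sequence is: P(data | r = 1) = (1/7)(0/6) = 0; P(data | r = 2) = (2/7)(1/6)(5/5) = 0.047619; P(data | r = 3) = (3/7)(2/6)(4/5) = 0.11429; P(data | r = 4) = (4/7)(3/6)(3/5) = 0.17143; P(data | r = 5) = (5/7)(4/6)(2/5) = 0.19048; P(data | r = 6) = (6/7)(5/6)(1/5) = 0.14286.
The prior-weighted likelihoods are 1/13 · 0 = 0, 1/13 · 0.047619 = 0.003663, 3/13 · 0.11429 = 0.026374, 4/13 · 0.17143 = 0.052747, 3/13 · 0.19048 = 0.043956, 1/13 · 0.14286 = 0.010989; summing to 0.13773.
Hence P(r = 2 | data) = (0.003663) / (0.13773) = 0.026596.

0.0266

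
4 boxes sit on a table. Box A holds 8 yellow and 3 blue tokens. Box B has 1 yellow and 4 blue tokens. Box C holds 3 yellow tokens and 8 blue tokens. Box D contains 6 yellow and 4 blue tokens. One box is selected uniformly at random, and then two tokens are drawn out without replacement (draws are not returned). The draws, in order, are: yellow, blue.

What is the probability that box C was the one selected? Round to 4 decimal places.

0.2416

For each hypothesis, P(data | H) works out to: P(data | box A) = (8/11)(3/10) = 12/55; P(data | box B) = (1/5)(4/4) = 1/5; P(data | box C) = (3/11)(8/10) = 12/55; P(data | box D) = (6/10)(4/9) = 4/15.
Weighting by the prior gives 1/4 · 12/55 = 3/55, 1/4 · 1/5 = 1/20, 1/4 · 12/55 = 3/55, 1/4 · 4/15 = 1/15; with total 149/660.
By Bayes' rule, P(box C | data) = (3/55) / (149/660) = 36/149.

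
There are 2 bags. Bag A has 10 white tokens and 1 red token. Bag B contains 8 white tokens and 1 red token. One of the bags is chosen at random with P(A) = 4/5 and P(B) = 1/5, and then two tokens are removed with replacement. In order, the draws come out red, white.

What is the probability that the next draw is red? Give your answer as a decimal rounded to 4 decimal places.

For each hypothesis, P(data | H) works out to: P(data | bag A) = (1/11)(10/11) = 0.082645; P(data | bag B) = (1/9)(8/9) = 0.098765.
The prior-weighted likelihoods are 4/5 · 0.082645 = 0.066116, 1/5 · 0.098765 = 0.019753; these sum to 0.085869.
The posterior is then P(bag A | data) = 0.76996, P(bag B | data) = 0.23004.
Averaging over the posterior, P(red next | data) = (1/11)(0.76996) + (1/9)(0.23004) = 0.095556.

0.0956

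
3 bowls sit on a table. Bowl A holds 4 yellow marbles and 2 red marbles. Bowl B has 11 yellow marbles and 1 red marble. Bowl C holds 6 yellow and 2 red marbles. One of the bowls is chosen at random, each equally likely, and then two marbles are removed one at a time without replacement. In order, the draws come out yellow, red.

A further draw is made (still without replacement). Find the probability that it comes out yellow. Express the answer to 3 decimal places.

The likelihood of the observed sequence under each hypothesis: P(data | bowl A) = (4/6)(2/5) = 4/15; P(data | bowl B) = (11/12)(1/11) = 1/12; P(data | bowl C) = (6/8)(2/7) = 3/14.
Weighting by the prior gives 1/3 · 4/15 = 4/45, 1/3 · 1/12 = 1/36, 1/3 · 3/14 = 1/14; these sum to 79/420.
The posterior is then P(bowl A | data) = 112/237, P(bowl B | data) = 35/237, P(bowl C | data) = 30/79.
Averaging over the posterior, P(yellow next | data) = (3/4)(112/237) + (1)(35/237) + (5/6)(30/79) = 194/237.

0.819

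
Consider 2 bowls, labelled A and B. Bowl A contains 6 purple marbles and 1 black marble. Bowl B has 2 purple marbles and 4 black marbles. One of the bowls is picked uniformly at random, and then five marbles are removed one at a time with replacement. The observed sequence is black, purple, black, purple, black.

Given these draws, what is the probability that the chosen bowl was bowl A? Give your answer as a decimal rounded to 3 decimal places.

The likelihood of the observed sequence under each hypothesis: P(data | bowl A) = (1/7)(6/7)(1/7)(6/7)(1/7) = 0.002142; P(data | bowl B) = (4/6)(2/6)(4/6)(2/6)(4/6) = 0.032922.
Multiplying each by its prior: 1/2 · 0.002142 = 0.001071, 1/2 · 0.032922 = 0.016461; these sum to 0.017532.
By Bayes' rule, P(bowl A | data) = (0.001071) / (0.017532) = 0.061088.

0.061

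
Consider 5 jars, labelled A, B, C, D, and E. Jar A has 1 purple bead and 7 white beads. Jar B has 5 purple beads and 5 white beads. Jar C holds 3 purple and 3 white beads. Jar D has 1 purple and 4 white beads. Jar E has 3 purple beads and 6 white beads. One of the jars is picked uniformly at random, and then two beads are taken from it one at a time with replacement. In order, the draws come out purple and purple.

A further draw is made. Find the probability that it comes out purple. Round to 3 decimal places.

The likelihood of the observed sequence under each hypothesis: P(data | jar A) = (1/8)(1/8) = 0.015625; P(data | jar B) = (5/10)(5/10) = 0.25; P(data | jar C) = (3/6)(3/6) = 0.25; P(data | jar D) = (1/5)(1/5) = 0.04; P(data | jar E) = (3/9)(3/9) = 0.11111.
Multiplying each by its prior: 1/5 · 0.015625 = 0.003125, 1/5 · 0.25 = 0.05, 1/5 · 0.25 = 0.05, 1/5 · 0.04 = 0.008, 1/5 · 0.11111 = 0.022222; with total 0.13335.
The posterior is then P(jar A | data) = 0.023435, P(jar B | data) = 0.37496, P(jar C | data) = 0.37496, P(jar D | data) = 0.059994, P(jar E | data) = 0.16665.
The predictive probability is P(purple next | data) = (1/8)(0.023435) + (1/2)(0.37496) + (1/2)(0.37496) + (1/5)(0.059994) + (1/3)(0.16665) = 0.44544.

0.445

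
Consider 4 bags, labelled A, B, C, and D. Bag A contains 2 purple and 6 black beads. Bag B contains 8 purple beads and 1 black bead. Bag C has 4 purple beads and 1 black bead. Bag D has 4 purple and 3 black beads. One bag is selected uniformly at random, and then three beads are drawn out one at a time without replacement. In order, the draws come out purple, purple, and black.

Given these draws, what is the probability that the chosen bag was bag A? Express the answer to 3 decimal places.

The likelihood of the observed sequence under each hypothesis: P(data | bag A) = (2/8)(1/7)(6/6) = 0.035714; P(data | bag B) = (8/9)(7/8)(1/7) = 0.11111; P(data | bag C) = (4/5)(3/4)(1/3) = 0.2; P(data | bag D) = (4/7)(3/6)(3/5) = 0.17143.
Multiplying each by its prior: 1/4 · 0.035714 = 0.0089286, 1/4 · 0.11111 = 0.027778, 1/4 · 0.2 = 0.05, 1/4 · 0.17143 = 0.042857; summing to 0.12956.
By Bayes' rule, P(bag A | data) = (0.0089286) / (0.12956) = 0.068913.

0.069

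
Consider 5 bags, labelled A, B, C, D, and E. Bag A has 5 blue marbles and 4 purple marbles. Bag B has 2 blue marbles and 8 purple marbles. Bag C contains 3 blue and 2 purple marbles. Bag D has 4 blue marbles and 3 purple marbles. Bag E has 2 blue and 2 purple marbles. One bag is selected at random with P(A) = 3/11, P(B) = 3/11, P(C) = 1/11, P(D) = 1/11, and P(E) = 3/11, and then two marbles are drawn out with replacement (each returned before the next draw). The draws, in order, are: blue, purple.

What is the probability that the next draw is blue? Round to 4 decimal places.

Under each hypothesis, the probability of the observed sequence is: P(data | bag A) = (5/9)(4/9) = 0.24691; P(data | bag B) = (2/10)(8/10) = 0.16; P(data | bag C) = (3/5)(2/5) = 0.24; P(data | bag D) = (4/7)(3/7) = 0.2449; P(data | bag E) = (2/4)(2/4) = 0.25.
Multiplying each by its prior: 3/11 · 0.24691 = 0.06734, 3/11 · 0.16 = 0.043636, 1/11 · 0.24 = 0.021818, 1/11 · 0.2449 = 0.022263, 3/11 · 0.25 = 0.068182; summing to 0.22324.
The posterior is then P(bag A | data) = 0.30165, P(bag B | data) = 0.19547, P(bag C | data) = 0.097734, P(bag D | data) = 0.099729, P(bag E | data) = 0.30542.
The predictive probability is P(blue next | data) = (5/9)(0.30165) + (1/5)(0.19547) + (3/5)(0.097734) + (4/7)(0.099729) + (1/2)(0.30542) = 0.47501.

0.4750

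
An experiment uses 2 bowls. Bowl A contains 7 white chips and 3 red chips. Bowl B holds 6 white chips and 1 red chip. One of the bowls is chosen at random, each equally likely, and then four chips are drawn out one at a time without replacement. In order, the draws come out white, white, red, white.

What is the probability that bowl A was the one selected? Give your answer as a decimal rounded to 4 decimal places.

The likelihood of the observed sequence under each hypothesis: P(data | bowl A) = (7/10)(6/9)(3/8)(5/7) = 1/8; P(data | bowl B) = (6/7)(5/6)(1/5)(4/4) = 1/7.
The prior-weighted likelihoods are 1/2 · 1/8 = 1/16, 1/2 · 1/7 = 1/14; these sum to 15/112.
Hence P(bowl A | data) = (1/16) / (15/112) = 7/15.

0.4667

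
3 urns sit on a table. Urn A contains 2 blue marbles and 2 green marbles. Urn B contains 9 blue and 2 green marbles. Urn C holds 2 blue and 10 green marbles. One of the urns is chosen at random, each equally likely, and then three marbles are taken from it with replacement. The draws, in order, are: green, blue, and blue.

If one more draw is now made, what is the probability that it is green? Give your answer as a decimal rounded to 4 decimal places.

For each hypothesis, P(data | H) works out to: P(data | urn A) = (2/4)(2/4)(2/4) = 0.125; P(data | urn B) = (2/11)(9/11)(9/11) = 0.12171; P(data | urn C) = (10/12)(2/12)(2/12) = 0.023148.
The prior-weighted likelihoods are 1/3 · 0.125 = 0.041667, 1/3 · 0.12171 = 0.040571, 1/3 · 0.023148 = 0.007716; with total 0.089954.
Dividing through by the total gives posterior P(urn A | data) = 0.4632, P(urn B | data) = 0.45102, P(urn C | data) = 0.085778.
The predictive probability is P(green next | data) = (1/2)(0.4632) + (2/11)(0.45102) + (5/6)(0.085778) = 0.38509.

0.3851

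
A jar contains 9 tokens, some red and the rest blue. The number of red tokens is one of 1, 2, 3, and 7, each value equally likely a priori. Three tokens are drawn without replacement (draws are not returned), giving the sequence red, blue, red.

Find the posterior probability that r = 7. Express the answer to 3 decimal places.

0.627

Compute the likelihood of the observed sequence for each case: P(data | r = 1) = (1/9)(8/8)(0/7) = 0; P(data | r = 2) = (2/9)(7/8)(1/7) = 0.027778; P(data | r = 3) = (3/9)(6/8)(2/7) = 0.071429; P(data | r = 7) = (7/9)(2/8)(6/7) = 0.16667.
The prior-weighted likelihoods are 1/4 · 0 = 0, 1/4 · 0.027778 = 0.0069444, 1/4 · 0.071429 = 0.017857, 1/4 · 0.16667 = 0.041667; summing to 0.066468.
Hence P(r = 7 | data) = (0.041667) / (0.066468) = 0.62687.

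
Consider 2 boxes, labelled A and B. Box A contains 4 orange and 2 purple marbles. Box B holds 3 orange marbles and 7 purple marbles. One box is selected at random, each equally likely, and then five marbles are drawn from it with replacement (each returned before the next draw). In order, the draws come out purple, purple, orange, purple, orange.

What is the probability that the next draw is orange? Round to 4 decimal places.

0.4275

Compute the likelihood of the observed sequence for each case: P(data | box A) = (2/6)(2/6)(4/6)(2/6)(4/6) = 0.016461; P(data | box B) = (7/10)(7/10)(3/10)(7/10)(3/10) = 0.03087.
Multiplying each by its prior: 1/2 · 0.016461 = 0.0082305, 1/2 · 0.03087 = 0.015435; these sum to 0.023665.
Normalising, the posterior is P(box A | data) = 0.34778, P(box B | data) = 0.65222.
Averaging over the posterior, P(orange next | data) = (2/3)(0.34778) + (3/10)(0.65222) = 0.42752.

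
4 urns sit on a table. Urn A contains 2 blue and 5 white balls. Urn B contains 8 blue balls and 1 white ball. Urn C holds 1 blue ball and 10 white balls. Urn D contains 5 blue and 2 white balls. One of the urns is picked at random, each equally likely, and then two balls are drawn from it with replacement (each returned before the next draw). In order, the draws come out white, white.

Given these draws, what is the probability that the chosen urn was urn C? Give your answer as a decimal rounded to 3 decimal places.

0.578

Under each hypothesis, the probability of the observed sequence is: P(data | urn A) = (5/7)(5/7) = 0.5102; P(data | urn B) = (1/9)(1/9) = 0.012346; P(data | urn C) = (10/11)(10/11) = 0.82645; P(data | urn D) = (2/7)(2/7) = 0.081633.
Multiplying each by its prior: 1/4 · 0.5102 = 0.12755, 1/4 · 0.012346 = 0.0030864, 1/4 · 0.82645 = 0.20661, 1/4 · 0.081633 = 0.020408; with total 0.35766.
By Bayes' rule, P(urn C | data) = (0.20661) / (0.35766) = 0.57768.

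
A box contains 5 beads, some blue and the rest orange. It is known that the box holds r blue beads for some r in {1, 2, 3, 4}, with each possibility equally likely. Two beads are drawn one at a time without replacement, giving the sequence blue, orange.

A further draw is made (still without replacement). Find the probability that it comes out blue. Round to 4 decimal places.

0.5000

Under each hypothesis, the probability of the observed sequence is: P(data | r = 1) = (1/5)(4/4) = 1/5; P(data | r = 2) = (2/5)(3/4) = 3/10; P(data | r = 3) = (3/5)(2/4) = 3/10; P(data | r = 4) = (4/5)(1/4) = 1/5.
The prior-weighted likelihoods are 1/4 · 1/5 = 1/20, 1/4 · 3/10 = 3/40, 1/4 · 3/10 = 3/40, 1/4 · 1/5 = 1/20; summing to 1/4.
The posterior is then P(r = 1 | data) = 1/5, P(r = 2 | data) = 3/10, P(r = 3 | data) = 3/10, P(r = 4 | data) = 1/5.
So P(blue next | data) = Σ P(blue next | H) P(H | data) = (0)(1/5) + (1/3)(3/10) + (2/3)(3/10) + (1)(1/5) = 1/2.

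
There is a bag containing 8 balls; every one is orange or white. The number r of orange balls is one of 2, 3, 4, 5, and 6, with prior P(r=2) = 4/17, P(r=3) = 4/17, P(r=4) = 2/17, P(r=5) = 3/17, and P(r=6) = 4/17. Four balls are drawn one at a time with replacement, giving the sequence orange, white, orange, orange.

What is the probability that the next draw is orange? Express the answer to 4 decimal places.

0.6116

For each hypothesis, P(data | H) works out to: P(data | r = 2) = (2/8)(6/8)(2/8)(2/8) = 0.011719; P(data | r = 3) = (3/8)(5/8)(3/8)(3/8) = 0.032959; P(data | r = 4) = (4/8)(4/8)(4/8)(4/8) = 0.0625; P(data | r = 5) = (5/8)(3/8)(5/8)(5/8) = 0.091553; P(data | r = 6) = (6/8)(2/8)(6/8)(6/8) = 0.10547.
Multiplying each by its prior: 4/17 · 0.011719 = 0.0027574, 4/17 · 0.032959 = 0.0077551, 2/17 · 0.0625 = 0.0073529, 3/17 · 0.091553 = 0.016156, 4/17 · 0.10547 = 0.024816; summing to 0.058838.
Normalising, the posterior is P(r = 2 | data) = 0.046864, P(r = 3 | data) = 0.1318, P(r = 4 | data) = 0.12497, P(r = 5 | data) = 0.27459, P(r = 6 | data) = 0.42177.
Averaging over the posterior, P(orange next | data) = (1/4)(0.046864) + (3/8)(0.1318) + (1/2)(0.12497) + (5/8)(0.27459) + (3/4)(0.42177) = 0.61158.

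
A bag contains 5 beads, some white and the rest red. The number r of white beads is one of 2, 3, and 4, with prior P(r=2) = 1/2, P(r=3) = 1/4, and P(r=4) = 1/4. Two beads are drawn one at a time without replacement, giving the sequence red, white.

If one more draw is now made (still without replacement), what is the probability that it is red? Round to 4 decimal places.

For each hypothesis, P(data | H) works out to: P(data | r = 2) = (3/5)(2/4) = 3/10; P(data | r = 3) = (2/5)(3/4) = 3/10; P(data | r = 4) = (1/5)(4/4) = 1/5.
The prior-weighted likelihoods are 1/2 · 3/10 = 3/20, 1/4 · 3/10 = 3/40, 1/4 · 1/5 = 1/20; with total 11/40.
Normalising, the posterior is P(r = 2 | data) = 6/11, P(r = 3 | data) = 3/11, P(r = 4 | data) = 2/11.
The predictive probability is P(red next | data) = (2/3)(6/11) + (1/3)(3/11) + (0)(2/11) = 5/11.

0.4545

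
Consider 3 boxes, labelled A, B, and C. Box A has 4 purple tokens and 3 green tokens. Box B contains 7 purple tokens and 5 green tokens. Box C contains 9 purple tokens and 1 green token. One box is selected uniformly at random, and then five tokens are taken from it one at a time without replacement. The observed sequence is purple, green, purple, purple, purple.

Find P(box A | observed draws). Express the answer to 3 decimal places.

0.165

For each hypothesis, P(data | H) works out to: P(data | box A) = (4/7)(3/6)(3/5)(2/4)(1/3) = 0.028571; P(data | box B) = (7/12)(5/11)(6/10)(5/9)(4/8) = 0.044192; P(data | box C) = (9/10)(1/9)(8/8)(7/7)(6/6) = 0.1.
Multiplying each by its prior: 1/3 · 0.028571 = 0.0095238, 1/3 · 0.044192 = 0.014731, 1/3 · 0.1 = 0.033333; these sum to 0.057588.
So P(box A | data) = (0.0095238) / (0.057588) = 0.16538.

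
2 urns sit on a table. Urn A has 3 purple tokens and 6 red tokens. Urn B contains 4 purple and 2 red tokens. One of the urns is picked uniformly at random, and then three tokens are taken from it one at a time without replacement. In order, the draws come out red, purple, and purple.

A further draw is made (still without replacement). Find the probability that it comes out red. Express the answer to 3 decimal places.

0.465

For each hypothesis, P(data | H) works out to: P(data | urn A) = (6/9)(3/8)(2/7) = 1/14; P(data | urn B) = (2/6)(4/5)(3/4) = 1/5.
Multiplying each by its prior: 1/2 · 1/14 = 1/28, 1/2 · 1/5 = 1/10; with total 19/140.
Normalising, the posterior is P(urn A | data) = 5/19, P(urn B | data) = 14/19.
The predictive probability is P(red next | data) = (5/6)(5/19) + (1/3)(14/19) = 53/114.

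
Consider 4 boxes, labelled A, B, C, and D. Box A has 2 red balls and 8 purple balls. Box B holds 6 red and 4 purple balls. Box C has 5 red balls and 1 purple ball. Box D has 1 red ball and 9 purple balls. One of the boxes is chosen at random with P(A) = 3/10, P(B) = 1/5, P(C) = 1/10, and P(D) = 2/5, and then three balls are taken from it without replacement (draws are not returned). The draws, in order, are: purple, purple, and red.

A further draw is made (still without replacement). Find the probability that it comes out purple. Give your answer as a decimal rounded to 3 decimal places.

0.804

Compute the likelihood of the observed sequence for each case: P(data | box A) = (8/10)(7/9)(2/8) = 7/45; P(data | box B) = (4/10)(3/9)(6/8) = 1/10; P(data | box C) = (1/6)(0/5) = 0; P(data | box D) = (9/10)(8/9)(1/8) = 1/10.
The prior-weighted likelihoods are 3/10 · 7/45 = 7/150, 1/5 · 1/10 = 1/50, 1/10 · 0 = 0, 2/5 · 1/10 = 1/25; with total 8/75.
Normalising, the posterior is P(box A | data) = 7/16, P(box B | data) = 3/16, P(box C | data) = 0, P(box D | data) = 3/8.
The predictive probability is P(purple next | data) = (6/7)(7/16) + (2/7)(3/16) + (1)(3/8) = 45/56.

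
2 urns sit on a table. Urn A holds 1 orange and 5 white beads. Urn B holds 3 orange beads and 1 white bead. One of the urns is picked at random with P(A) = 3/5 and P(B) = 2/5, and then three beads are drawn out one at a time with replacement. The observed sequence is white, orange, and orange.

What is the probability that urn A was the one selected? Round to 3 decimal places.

Under each hypothesis, the probability of the observed sequence is: P(data | urn A) = (5/6)(1/6)(1/6) = 0.023148; P(data | urn B) = (1/4)(3/4)(3/4) = 0.14062.
The prior-weighted likelihoods are 3/5 · 0.023148 = 0.013889, 2/5 · 0.14062 = 0.05625; these sum to 0.070139.
By Bayes' rule, P(urn A | data) = (0.013889) / (0.070139) = 0.19802.

0.198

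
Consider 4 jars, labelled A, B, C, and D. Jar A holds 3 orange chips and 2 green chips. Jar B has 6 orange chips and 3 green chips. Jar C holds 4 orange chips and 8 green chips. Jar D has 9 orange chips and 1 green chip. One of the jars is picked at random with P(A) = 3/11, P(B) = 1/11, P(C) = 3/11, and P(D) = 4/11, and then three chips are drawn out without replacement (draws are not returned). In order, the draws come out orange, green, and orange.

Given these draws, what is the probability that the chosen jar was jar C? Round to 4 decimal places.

0.1562

The likelihood of the observed sequence under each hypothesis: P(data | jar A) = (3/5)(2/4)(2/3) = 0.2; P(data | jar B) = (6/9)(3/8)(5/7) = 0.17857; P(data | jar C) = (4/12)(8/11)(3/10) = 0.072727; P(data | jar D) = (9/10)(1/9)(8/8) = 0.1.
Multiplying each by its prior: 3/11 · 0.2 = 0.054545, 1/11 · 0.17857 = 0.016234, 3/11 · 0.072727 = 0.019835, 4/11 · 0.1 = 0.036364; summing to 0.12698.
By Bayes' rule, P(jar C | data) = (0.019835) / (0.12698) = 0.15621.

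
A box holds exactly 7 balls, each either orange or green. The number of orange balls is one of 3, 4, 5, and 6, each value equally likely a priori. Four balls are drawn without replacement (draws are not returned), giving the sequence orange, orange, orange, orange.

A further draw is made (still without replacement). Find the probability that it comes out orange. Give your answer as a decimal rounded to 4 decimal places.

0.5556

For each hypothesis, P(data | H) works out to: P(data | r = 3) = (3/7)(2/6)(1/5)(0/4) = 0; P(data | r = 4) = (4/7)(3/6)(2/5)(1/4) = 1/35; P(data | r = 5) = (5/7)(4/6)(3/5)(2/4) = 1/7; P(data | r = 6) = (6/7)(5/6)(4/5)(3/4) = 3/7.
The prior-weighted likelihoods are 1/4 · 0 = 0, 1/4 · 1/35 = 1/140, 1/4 · 1/7 = 1/28, 1/4 · 3/7 = 3/28; summing to 3/20.
The posterior is then P(r = 3 | data) = 0, P(r = 4 | data) = 1/21, P(r = 5 | data) = 5/21, P(r = 6 | data) = 5/7.
The predictive probability is P(orange next | data) = (0)(1/21) + (1/3)(5/21) + (2/3)(5/7) = 5/9.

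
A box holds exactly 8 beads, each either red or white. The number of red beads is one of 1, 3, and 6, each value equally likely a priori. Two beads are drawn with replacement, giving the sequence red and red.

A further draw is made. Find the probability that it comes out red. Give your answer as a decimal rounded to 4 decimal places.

0.6630

The likelihood of the observed sequence under each hypothesis: P(data | r = 1) = (1/8)(1/8) = 1/64; P(data | r = 3) = (3/8)(3/8) = 9/64; P(data | r = 6) = (6/8)(6/8) = 9/16.
The prior-weighted likelihoods are 1/3 · 1/64 = 1/192, 1/3 · 9/64 = 3/64, 1/3 · 9/16 = 3/16; summing to 23/96.
The posterior is then P(r = 1 | data) = 1/46, P(r = 3 | data) = 9/46, P(r = 6 | data) = 18/23.
Averaging over the posterior, P(red next | data) = (1/8)(1/46) + (3/8)(9/46) + (3/4)(18/23) = 61/92.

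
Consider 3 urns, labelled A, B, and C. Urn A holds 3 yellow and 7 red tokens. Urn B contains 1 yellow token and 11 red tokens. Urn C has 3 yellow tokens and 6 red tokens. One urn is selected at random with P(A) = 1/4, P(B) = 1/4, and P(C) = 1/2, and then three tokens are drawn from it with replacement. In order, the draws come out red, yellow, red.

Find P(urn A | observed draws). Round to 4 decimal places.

Under each hypothesis, the probability of the observed sequence is: P(data | urn A) = (7/10)(3/10)(7/10) = 0.147; P(data | urn B) = (11/12)(1/12)(11/12) = 0.070023; P(data | urn C) = (6/9)(3/9)(6/9) = 0.14815.
The prior-weighted likelihoods are 1/4 · 0.147 = 0.03675, 1/4 · 0.070023 = 0.017506, 1/2 · 0.14815 = 0.074074; summing to 0.12833.
Hence P(urn A | data) = (0.03675) / (0.12833) = 0.28637.

0.2864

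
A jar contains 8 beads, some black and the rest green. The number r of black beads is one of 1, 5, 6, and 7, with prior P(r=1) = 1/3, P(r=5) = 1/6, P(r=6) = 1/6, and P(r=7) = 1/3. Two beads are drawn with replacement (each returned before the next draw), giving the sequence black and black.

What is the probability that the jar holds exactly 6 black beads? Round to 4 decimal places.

0.2236

For each hypothesis, P(data | H) works out to: P(data | r = 1) = (1/8)(1/8) = 1/64; P(data | r = 5) = (5/8)(5/8) = 25/64; P(data | r = 6) = (6/8)(6/8) = 9/16; P(data | r = 7) = (7/8)(7/8) = 49/64.
Weighting by the prior gives 1/3 · 1/64 = 1/192, 1/6 · 25/64 = 25/384, 1/6 · 9/16 = 3/32, 1/3 · 49/64 = 49/192; summing to 161/384.
Hence P(r = 6 | data) = (3/32) / (161/384) = 36/161.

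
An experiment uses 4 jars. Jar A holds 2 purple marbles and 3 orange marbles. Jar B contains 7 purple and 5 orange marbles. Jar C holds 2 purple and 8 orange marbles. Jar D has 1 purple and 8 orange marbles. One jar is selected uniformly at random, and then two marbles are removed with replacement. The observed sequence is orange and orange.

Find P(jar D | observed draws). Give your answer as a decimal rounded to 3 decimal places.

0.402

The likelihood of the observed sequence under each hypothesis: P(data | jar A) = (3/5)(3/5) = 0.36; P(data | jar B) = (5/12)(5/12) = 0.17361; P(data | jar C) = (8/10)(8/10) = 0.64; P(data | jar D) = (8/9)(8/9) = 0.79012.
The prior-weighted likelihoods are 1/4 · 0.36 = 0.09, 1/4 · 0.17361 = 0.043403, 1/4 · 0.64 = 0.16, 1/4 · 0.79012 = 0.19753; summing to 0.49093.
So P(jar D | data) = (0.19753) / (0.49093) = 0.40236.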